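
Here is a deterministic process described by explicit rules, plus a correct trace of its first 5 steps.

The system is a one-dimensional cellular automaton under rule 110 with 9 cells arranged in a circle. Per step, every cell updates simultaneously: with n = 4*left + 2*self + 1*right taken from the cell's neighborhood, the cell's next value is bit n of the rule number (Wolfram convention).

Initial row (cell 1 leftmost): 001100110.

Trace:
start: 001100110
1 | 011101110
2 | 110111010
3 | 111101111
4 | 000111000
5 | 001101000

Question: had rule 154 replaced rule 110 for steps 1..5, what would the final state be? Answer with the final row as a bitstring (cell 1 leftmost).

(re-executing steps 1..5 under rule 154; state before step 1: 001100110)
1 | 011011101
2 | 010011000
3 | 101110100
4 | 001100011
5 | 111010110

111010110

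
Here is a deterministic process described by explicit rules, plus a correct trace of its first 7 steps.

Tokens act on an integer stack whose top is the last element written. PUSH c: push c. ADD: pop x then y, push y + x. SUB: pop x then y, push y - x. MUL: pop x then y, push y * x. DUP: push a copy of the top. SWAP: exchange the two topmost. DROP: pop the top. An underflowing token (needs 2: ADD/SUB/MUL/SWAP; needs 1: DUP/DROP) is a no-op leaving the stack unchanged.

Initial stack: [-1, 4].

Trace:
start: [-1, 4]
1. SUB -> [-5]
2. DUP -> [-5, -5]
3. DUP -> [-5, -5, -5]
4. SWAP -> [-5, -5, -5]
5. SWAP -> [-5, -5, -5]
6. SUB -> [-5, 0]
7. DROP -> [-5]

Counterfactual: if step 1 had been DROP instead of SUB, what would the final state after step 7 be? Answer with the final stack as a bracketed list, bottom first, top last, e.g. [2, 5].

(re-executing from step 1 with the substitution; state before step 1: [-1, 4])
1. DROP -> [-1]
2. DUP -> [-1, -1]
3. DUP -> [-1, -1, -1]
4. SWAP -> [-1, -1, -1]
5. SWAP -> [-1, -1, -1]
6. SUB -> [-1, 0]
7. DROP -> [-1]

[-1]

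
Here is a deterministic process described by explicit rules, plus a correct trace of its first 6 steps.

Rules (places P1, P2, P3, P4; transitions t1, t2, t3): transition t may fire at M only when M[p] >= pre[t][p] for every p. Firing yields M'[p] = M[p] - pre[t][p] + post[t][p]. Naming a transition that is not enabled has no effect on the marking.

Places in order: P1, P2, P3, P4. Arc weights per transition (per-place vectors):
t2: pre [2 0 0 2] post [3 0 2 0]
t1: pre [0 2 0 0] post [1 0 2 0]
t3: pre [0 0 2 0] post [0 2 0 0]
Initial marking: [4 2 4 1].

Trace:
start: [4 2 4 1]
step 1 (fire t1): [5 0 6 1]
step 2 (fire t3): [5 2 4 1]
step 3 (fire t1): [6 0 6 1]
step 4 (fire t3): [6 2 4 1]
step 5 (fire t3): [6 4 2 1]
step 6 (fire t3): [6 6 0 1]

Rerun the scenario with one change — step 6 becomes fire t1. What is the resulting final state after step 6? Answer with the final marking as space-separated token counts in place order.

(re-executing from step 6 with the substitution; state before step 6: [6 4 2 1])
step 6 (fire t1): [7 2 4 1]

7 2 4 1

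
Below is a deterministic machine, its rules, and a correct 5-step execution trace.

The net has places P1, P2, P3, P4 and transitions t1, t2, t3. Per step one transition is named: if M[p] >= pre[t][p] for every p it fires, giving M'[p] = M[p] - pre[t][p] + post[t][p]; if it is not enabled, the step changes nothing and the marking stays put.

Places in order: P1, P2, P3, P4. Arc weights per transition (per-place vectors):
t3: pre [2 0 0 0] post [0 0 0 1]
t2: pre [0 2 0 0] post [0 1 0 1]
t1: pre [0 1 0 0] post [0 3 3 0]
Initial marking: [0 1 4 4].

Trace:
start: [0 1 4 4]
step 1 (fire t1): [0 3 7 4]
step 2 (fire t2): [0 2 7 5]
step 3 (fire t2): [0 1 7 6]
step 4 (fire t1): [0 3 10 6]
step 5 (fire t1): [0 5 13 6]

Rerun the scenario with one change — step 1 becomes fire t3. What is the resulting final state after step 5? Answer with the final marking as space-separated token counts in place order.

0 5 10 4

(re-executing from step 1 with the substitution; state before step 1: [0 1 4 4])
step 1 (fire t3): [0 1 4 4]
step 2 (fire t2): [0 1 4 4]
step 3 (fire t2): [0 1 4 4]
step 4 (fire t1): [0 3 7 4]
step 5 (fire t1): [0 5 10 4]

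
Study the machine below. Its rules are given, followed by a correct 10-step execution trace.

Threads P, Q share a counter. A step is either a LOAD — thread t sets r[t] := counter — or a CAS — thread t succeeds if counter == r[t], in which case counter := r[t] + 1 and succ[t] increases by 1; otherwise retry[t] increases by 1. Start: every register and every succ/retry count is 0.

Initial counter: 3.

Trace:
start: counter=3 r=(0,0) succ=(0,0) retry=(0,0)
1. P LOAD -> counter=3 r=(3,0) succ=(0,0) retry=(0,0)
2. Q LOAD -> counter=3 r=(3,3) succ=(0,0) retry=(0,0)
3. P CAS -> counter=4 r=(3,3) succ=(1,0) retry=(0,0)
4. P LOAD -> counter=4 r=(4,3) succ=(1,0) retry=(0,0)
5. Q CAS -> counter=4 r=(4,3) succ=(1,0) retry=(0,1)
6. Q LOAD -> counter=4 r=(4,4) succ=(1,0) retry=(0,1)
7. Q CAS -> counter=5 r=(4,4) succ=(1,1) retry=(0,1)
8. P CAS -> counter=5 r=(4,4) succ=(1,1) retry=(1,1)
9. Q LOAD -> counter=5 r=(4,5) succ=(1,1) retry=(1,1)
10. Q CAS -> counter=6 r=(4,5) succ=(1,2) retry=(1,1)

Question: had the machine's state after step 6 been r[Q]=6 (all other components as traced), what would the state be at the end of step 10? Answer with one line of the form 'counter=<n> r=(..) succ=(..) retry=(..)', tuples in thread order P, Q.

state after step 6 := counter=4 r=(4,6) succ=(1,0) retry=(0,1)
7. Q CAS -> counter=4 r=(4,6) succ=(1,0) retry=(0,2)
8. P CAS -> counter=5 r=(4,6) succ=(2,0) retry=(0,2)
9. Q LOAD -> counter=5 r=(4,5) succ=(2,0) retry=(0,2)
10. Q CAS -> counter=6 r=(4,5) succ=(2,1) retry=(0,2)

counter=6 r=(4,5) succ=(2,1) retry=(0,2)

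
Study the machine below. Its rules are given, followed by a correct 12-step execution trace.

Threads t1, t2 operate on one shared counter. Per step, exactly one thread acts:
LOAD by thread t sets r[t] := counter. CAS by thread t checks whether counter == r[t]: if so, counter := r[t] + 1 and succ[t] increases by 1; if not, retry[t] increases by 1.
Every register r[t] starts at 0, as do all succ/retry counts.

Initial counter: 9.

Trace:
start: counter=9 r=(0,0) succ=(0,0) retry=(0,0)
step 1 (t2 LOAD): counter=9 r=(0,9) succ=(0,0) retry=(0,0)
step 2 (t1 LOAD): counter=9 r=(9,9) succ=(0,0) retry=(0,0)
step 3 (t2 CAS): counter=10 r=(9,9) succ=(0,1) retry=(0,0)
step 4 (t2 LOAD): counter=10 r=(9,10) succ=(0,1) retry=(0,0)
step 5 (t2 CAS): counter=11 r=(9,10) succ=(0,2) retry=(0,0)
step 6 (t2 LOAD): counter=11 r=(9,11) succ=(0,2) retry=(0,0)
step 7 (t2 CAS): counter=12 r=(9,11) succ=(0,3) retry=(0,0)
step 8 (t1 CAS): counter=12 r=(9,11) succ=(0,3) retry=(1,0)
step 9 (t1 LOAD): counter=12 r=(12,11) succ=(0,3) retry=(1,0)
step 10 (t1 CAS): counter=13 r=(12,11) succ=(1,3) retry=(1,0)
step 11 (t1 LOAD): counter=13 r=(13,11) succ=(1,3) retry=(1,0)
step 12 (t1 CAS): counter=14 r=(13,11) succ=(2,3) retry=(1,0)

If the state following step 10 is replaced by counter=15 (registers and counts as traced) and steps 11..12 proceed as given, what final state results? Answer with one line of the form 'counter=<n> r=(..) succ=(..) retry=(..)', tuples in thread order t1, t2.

state after step 10 := counter=15 r=(12,11) succ=(1,3) retry=(1,0)
step 11 (t1 LOAD): counter=15 r=(15,11) succ=(1,3) retry=(1,0)
step 12 (t1 CAS): counter=16 r=(15,11) succ=(2,3) retry=(1,0)

counter=16 r=(15,11) succ=(2,3) retry=(1,0)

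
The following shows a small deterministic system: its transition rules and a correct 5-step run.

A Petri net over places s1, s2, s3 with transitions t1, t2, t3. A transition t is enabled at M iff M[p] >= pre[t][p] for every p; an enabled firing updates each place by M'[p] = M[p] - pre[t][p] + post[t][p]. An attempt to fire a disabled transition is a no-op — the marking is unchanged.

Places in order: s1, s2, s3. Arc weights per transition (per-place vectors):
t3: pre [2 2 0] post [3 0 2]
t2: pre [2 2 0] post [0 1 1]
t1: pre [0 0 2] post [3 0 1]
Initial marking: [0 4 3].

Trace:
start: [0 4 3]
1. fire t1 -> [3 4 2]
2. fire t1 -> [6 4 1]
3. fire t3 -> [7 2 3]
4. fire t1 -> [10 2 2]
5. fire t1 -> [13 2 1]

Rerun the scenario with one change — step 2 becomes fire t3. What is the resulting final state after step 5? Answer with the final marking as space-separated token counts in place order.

(re-executing from step 2 with the substitution; state before step 2: [3 4 2])
2. fire t3 -> [4 2 4]
3. fire t3 -> [5 0 6]
4. fire t1 -> [8 0 5]
5. fire t1 -> [11 0 4]

11 0 4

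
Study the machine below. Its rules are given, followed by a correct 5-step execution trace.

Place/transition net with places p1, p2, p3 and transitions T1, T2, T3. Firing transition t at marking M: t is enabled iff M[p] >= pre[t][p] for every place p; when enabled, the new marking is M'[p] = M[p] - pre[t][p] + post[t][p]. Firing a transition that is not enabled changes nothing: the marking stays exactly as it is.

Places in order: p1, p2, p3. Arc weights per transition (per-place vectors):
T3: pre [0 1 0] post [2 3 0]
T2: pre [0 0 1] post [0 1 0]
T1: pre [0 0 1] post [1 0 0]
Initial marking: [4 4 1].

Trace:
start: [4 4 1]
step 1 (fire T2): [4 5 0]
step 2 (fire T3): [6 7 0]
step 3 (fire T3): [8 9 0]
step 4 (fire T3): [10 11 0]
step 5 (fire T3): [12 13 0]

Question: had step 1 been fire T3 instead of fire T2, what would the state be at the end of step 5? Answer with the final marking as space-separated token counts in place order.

(re-executing from step 1 with the substitution; state before step 1: [4 4 1])
step 1 (fire T3): [6 6 1]
step 2 (fire T3): [8 8 1]
step 3 (fire T3): [10 10 1]
step 4 (fire T3): [12 12 1]
step 5 (fire T3): [14 14 1]

14 14 1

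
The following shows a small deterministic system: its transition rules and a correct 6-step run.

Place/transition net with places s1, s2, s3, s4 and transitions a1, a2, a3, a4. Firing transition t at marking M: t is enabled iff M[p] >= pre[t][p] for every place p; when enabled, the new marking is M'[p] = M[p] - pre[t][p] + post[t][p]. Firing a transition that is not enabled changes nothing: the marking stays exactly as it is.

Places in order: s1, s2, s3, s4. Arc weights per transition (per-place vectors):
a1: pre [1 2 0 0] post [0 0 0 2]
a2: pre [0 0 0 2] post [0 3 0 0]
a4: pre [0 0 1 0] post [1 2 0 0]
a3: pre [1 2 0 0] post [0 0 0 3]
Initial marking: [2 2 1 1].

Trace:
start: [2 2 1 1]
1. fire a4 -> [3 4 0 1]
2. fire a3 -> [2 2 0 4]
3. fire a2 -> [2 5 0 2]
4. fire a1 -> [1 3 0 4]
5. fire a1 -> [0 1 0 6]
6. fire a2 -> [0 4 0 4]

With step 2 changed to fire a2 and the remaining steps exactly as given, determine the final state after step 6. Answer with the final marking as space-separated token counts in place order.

1 3 0 3

(re-executing from step 2 with the substitution; state before step 2: [3 4 0 1])
2. fire a2 -> [3 4 0 1]
3. fire a2 -> [3 4 0 1]
4. fire a1 -> [2 2 0 3]
5. fire a1 -> [1 0 0 5]
6. fire a2 -> [1 3 0 3]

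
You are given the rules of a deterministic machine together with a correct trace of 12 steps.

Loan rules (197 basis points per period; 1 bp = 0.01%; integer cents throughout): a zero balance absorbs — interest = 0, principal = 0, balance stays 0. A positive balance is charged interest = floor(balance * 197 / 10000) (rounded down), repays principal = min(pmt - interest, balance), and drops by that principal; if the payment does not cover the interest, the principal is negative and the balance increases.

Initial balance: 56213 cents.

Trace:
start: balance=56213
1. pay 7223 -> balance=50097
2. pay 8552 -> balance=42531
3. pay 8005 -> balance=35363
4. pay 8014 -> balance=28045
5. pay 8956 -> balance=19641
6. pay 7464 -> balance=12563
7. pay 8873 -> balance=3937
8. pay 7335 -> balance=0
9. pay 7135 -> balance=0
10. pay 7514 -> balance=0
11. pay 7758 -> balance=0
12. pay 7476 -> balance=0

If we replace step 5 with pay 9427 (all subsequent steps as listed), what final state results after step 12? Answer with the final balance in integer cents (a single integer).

(re-executing from step 5 with the substitution; state before step 5: balance=28045)
5. pay 9427 -> balance=19170
6. pay 7464 -> balance=12083
7. pay 8873 -> balance=3448
8. pay 7335 -> balance=0
9. pay 7135 -> balance=0
10. pay 7514 -> balance=0
11. pay 7758 -> balance=0
12. pay 7476 -> balance=0

0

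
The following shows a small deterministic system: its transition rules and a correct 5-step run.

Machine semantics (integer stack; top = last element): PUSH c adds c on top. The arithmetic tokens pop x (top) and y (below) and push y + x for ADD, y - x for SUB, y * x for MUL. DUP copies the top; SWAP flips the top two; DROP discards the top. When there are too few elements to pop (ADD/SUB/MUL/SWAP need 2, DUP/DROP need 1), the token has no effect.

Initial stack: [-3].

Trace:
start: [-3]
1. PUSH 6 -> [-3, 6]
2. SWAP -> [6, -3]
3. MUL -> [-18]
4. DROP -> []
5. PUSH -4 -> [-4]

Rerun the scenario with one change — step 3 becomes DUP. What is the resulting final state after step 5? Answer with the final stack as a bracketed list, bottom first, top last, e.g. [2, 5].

(re-executing from step 3 with the substitution; state before step 3: [6, -3])
3. DUP -> [6, -3, -3]
4. DROP -> [6, -3]
5. PUSH -4 -> [6, -3, -4]

[6, -3, -4]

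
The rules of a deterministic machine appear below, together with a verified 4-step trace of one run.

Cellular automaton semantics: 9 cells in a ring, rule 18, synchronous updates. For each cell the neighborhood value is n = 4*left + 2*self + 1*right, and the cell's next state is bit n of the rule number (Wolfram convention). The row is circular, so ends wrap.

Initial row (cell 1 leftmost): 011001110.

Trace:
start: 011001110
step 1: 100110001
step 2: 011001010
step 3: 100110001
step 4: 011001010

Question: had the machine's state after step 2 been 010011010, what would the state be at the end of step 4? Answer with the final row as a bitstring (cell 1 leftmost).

000010010

state after step 2 := 010011010
step 3: 101100001
step 4: 000010010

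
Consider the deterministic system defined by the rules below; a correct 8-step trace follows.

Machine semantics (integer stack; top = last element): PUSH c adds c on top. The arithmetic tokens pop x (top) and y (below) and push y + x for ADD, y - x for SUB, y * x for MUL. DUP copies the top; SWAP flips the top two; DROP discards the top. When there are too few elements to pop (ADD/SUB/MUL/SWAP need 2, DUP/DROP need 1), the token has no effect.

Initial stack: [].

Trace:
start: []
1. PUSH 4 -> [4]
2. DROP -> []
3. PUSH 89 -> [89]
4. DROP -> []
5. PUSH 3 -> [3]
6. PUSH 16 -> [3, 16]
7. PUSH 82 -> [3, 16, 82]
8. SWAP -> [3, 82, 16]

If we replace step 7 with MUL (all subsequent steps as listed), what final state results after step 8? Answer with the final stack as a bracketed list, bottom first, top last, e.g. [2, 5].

[48]

(re-executing from step 7 with the substitution; state before step 7: [3, 16])
7. MUL -> [48]
8. SWAP -> [48]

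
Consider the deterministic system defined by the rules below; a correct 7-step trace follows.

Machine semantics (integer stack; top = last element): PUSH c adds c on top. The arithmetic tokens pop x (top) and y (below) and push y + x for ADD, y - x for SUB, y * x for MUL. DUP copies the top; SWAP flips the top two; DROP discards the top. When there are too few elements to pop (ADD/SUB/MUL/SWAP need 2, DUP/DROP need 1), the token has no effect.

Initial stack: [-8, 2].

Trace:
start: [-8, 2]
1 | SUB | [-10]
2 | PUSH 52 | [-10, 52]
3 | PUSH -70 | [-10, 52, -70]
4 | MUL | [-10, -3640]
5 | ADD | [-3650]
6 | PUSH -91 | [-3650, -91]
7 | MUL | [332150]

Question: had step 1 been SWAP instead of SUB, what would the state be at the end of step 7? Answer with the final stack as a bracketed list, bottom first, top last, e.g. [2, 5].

(re-executing from step 1 with the substitution; state before step 1: [-8, 2])
1 | SWAP | [2, -8]
2 | PUSH 52 | [2, -8, 52]
3 | PUSH -70 | [2, -8, 52, -70]
4 | MUL | [2, -8, -3640]
5 | ADD | [2, -3648]
6 | PUSH -91 | [2, -3648, -91]
7 | MUL | [2, 331968]

[2, 331968]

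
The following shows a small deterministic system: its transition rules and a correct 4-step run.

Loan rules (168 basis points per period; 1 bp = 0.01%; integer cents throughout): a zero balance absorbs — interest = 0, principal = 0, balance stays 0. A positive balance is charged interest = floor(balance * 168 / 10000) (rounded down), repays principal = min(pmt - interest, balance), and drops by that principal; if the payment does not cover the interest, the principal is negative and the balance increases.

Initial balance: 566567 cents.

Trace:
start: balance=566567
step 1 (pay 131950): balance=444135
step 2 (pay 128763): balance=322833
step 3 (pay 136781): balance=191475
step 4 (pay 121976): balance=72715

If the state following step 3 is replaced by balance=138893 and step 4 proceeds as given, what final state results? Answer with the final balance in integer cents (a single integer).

19250

state after step 3 := balance=138893
step 4 (pay 121976): balance=19250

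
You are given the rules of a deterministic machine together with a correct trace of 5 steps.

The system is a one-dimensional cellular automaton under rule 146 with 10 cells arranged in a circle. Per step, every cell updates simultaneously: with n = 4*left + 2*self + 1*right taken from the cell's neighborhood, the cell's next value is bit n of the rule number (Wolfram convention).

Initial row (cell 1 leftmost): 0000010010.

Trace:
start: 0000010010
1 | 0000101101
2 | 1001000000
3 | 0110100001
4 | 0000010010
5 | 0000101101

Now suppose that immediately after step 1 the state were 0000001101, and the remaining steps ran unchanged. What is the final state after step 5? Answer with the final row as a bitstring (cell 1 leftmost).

state after step 1 := 0000001101
2 | 1000010000
3 | 0100101001
4 | 0011000110
5 | 0100101001

0100101001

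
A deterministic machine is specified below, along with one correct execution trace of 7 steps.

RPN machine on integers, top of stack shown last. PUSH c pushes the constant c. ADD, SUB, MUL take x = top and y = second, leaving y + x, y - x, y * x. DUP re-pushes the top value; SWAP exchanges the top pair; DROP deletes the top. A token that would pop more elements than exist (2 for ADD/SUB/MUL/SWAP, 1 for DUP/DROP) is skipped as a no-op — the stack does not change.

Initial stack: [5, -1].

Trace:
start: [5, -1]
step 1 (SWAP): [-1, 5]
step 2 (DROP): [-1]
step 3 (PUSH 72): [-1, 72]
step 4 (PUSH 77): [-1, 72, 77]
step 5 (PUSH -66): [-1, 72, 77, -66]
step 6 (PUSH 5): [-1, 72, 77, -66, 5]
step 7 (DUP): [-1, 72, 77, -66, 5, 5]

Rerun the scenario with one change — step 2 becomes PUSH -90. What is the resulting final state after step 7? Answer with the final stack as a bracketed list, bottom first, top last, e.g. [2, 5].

[-1, 5, -90, 72, 77, -66, 5, 5]

(re-executing from step 2 with the substitution; state before step 2: [-1, 5])
step 2 (PUSH -90): [-1, 5, -90]
step 3 (PUSH 72): [-1, 5, -90, 72]
step 4 (PUSH 77): [-1, 5, -90, 72, 77]
step 5 (PUSH -66): [-1, 5, -90, 72, 77, -66]
step 6 (PUSH 5): [-1, 5, -90, 72, 77, -66, 5]
step 7 (DUP): [-1, 5, -90, 72, 77, -66, 5, 5]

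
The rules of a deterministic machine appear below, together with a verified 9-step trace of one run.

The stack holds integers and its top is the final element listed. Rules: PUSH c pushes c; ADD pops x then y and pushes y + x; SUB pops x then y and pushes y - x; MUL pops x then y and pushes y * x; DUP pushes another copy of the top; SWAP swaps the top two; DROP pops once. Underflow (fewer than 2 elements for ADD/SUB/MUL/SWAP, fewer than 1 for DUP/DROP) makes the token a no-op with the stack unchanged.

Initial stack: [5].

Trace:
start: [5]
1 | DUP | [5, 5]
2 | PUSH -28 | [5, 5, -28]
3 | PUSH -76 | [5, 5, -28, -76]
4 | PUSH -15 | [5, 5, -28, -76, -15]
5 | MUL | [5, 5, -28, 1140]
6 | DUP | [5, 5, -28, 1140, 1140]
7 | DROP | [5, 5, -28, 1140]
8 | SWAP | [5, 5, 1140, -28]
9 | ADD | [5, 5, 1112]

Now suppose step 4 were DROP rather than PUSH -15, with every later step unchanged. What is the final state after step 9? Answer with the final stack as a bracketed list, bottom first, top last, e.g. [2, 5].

(re-executing from step 4 with the substitution; state before step 4: [5, 5, -28, -76])
4 | DROP | [5, 5, -28]
5 | MUL | [5, -140]
6 | DUP | [5, -140, -140]
7 | DROP | [5, -140]
8 | SWAP | [-140, 5]
9 | ADD | [-135]

[-135]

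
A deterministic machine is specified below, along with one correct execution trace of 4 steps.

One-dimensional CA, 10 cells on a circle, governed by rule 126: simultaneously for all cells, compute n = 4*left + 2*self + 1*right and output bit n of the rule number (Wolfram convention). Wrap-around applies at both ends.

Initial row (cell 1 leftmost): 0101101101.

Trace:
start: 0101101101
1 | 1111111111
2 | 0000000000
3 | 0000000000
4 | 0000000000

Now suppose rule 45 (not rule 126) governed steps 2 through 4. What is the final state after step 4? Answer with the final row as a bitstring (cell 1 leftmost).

(re-executing steps 2..4 under rule 45; state before step 2: 1111111111)
2 | 0000000000
3 | 1111111111
4 | 0000000000

0000000000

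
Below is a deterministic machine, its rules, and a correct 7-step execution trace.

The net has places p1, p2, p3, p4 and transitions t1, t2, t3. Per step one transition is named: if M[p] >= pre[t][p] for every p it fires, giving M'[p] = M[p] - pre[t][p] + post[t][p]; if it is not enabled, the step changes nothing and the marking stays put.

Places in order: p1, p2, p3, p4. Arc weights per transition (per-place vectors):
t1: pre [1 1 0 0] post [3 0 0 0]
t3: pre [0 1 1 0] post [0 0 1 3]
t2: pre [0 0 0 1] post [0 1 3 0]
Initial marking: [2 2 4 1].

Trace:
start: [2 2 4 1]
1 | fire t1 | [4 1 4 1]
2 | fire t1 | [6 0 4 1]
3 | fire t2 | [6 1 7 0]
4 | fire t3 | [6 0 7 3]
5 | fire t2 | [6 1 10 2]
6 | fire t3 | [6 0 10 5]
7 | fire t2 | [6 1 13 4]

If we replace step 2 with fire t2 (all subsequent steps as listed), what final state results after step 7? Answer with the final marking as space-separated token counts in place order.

(re-executing from step 2 with the substitution; state before step 2: [4 1 4 1])
2 | fire t2 | [4 2 7 0]
3 | fire t2 | [4 2 7 0]
4 | fire t3 | [4 1 7 3]
5 | fire t2 | [4 2 10 2]
6 | fire t3 | [4 1 10 5]
7 | fire t2 | [4 2 13 4]

4 2 13 4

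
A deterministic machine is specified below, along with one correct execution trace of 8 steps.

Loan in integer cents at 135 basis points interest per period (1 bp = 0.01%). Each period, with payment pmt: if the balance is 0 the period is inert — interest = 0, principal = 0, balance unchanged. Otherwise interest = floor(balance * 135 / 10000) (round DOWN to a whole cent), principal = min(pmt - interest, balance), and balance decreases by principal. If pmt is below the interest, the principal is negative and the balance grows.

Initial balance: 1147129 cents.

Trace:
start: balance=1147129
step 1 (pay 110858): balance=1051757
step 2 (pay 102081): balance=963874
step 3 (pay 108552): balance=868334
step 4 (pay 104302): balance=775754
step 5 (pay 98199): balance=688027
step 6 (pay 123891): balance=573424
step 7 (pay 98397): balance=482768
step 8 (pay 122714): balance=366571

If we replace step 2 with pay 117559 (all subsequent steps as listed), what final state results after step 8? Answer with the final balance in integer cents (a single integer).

349795

(re-executing from step 2 with the substitution; state before step 2: balance=1051757)
step 2 (pay 117559): balance=948396
step 3 (pay 108552): balance=852647
step 4 (pay 104302): balance=759855
step 5 (pay 98199): balance=671914
step 6 (pay 123891): balance=557093
step 7 (pay 98397): balance=466216
step 8 (pay 122714): balance=349795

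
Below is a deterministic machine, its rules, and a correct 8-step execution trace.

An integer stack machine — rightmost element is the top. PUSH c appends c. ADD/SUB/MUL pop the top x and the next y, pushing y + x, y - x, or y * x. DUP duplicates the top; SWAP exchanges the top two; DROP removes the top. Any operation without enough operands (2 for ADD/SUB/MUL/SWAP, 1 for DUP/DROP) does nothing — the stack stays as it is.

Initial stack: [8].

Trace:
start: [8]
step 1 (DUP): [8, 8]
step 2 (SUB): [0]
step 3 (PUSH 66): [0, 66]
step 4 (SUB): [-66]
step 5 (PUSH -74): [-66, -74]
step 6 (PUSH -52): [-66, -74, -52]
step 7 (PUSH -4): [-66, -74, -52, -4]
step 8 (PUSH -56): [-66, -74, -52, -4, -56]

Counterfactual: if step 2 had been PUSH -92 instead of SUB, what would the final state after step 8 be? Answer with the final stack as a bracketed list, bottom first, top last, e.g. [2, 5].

[8, 8, -158, -74, -52, -4, -56]

(re-executing from step 2 with the substitution; state before step 2: [8, 8])
step 2 (PUSH -92): [8, 8, -92]
step 3 (PUSH 66): [8, 8, -92, 66]
step 4 (SUB): [8, 8, -158]
step 5 (PUSH -74): [8, 8, -158, -74]
step 6 (PUSH -52): [8, 8, -158, -74, -52]
step 7 (PUSH -4): [8, 8, -158, -74, -52, -4]
step 8 (PUSH -56): [8, 8, -158, -74, -52, -4, -56]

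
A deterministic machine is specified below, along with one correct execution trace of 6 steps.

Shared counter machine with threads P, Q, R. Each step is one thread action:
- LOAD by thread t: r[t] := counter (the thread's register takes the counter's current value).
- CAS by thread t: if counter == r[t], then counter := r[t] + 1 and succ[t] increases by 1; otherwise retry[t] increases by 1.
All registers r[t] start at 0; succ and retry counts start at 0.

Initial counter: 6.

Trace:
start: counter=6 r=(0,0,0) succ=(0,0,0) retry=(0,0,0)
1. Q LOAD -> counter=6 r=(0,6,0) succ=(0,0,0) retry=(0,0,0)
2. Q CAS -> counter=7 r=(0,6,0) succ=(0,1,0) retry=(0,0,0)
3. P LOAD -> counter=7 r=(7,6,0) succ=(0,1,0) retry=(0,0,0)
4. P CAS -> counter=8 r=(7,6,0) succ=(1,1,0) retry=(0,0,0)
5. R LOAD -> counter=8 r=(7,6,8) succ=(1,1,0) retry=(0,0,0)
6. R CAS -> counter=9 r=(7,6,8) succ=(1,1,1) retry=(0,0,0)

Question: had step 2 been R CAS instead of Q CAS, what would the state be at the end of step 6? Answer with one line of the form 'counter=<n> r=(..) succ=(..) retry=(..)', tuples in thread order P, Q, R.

counter=8 r=(6,6,7) succ=(1,0,1) retry=(0,0,1)

(re-executing from step 2 with the substitution; state before step 2: counter=6 r=(0,6,0) succ=(0,0,0) retry=(0,0,0))
2. R CAS -> counter=6 r=(0,6,0) succ=(0,0,0) retry=(0,0,1)
3. P LOAD -> counter=6 r=(6,6,0) succ=(0,0,0) retry=(0,0,1)
4. P CAS -> counter=7 r=(6,6,0) succ=(1,0,0) retry=(0,0,1)
5. R LOAD -> counter=7 r=(6,6,7) succ=(1,0,0) retry=(0,0,1)
6. R CAS -> counter=8 r=(6,6,7) succ=(1,0,1) retry=(0,0,1)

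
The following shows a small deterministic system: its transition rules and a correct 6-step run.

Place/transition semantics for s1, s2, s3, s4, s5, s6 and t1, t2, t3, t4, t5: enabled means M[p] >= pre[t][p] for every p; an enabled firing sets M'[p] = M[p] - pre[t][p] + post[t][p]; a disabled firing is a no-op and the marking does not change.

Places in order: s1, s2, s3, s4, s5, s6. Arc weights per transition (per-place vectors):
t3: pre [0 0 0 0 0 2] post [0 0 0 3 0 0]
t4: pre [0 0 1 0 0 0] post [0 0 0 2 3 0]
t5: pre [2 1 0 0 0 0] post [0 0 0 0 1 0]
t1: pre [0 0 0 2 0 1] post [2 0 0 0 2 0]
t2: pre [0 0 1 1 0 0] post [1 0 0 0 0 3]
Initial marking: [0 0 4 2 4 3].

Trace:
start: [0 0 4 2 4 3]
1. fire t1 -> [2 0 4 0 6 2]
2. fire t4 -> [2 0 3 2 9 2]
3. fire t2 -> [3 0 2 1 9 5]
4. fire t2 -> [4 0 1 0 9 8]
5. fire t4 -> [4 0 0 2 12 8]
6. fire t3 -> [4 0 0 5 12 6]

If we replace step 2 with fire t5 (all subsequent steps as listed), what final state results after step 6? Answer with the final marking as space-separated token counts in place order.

(re-executing from step 2 with the substitution; state before step 2: [2 0 4 0 6 2])
2. fire t5 -> [2 0 4 0 6 2]
3. fire t2 -> [2 0 4 0 6 2]
4. fire t2 -> [2 0 4 0 6 2]
5. fire t4 -> [2 0 3 2 9 2]
6. fire t3 -> [2 0 3 5 9 0]

2 0 3 5 9 0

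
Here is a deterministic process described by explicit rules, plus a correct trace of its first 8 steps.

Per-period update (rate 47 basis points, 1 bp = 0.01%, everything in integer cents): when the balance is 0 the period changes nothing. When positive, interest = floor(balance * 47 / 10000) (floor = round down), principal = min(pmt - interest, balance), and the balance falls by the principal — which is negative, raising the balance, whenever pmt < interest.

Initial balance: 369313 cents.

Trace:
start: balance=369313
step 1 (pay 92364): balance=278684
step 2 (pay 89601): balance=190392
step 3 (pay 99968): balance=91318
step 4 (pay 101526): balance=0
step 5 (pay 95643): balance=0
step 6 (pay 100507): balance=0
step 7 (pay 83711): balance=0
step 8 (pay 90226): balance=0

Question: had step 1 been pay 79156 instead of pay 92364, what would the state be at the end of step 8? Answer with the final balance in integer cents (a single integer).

(re-executing from step 1 with the substitution; state before step 1: balance=369313)
step 1 (pay 79156): balance=291892
step 2 (pay 89601): balance=203662
step 3 (pay 99968): balance=104651
step 4 (pay 101526): balance=3616
step 5 (pay 95643): balance=0
step 6 (pay 100507): balance=0
step 7 (pay 83711): balance=0
step 8 (pay 90226): balance=0

0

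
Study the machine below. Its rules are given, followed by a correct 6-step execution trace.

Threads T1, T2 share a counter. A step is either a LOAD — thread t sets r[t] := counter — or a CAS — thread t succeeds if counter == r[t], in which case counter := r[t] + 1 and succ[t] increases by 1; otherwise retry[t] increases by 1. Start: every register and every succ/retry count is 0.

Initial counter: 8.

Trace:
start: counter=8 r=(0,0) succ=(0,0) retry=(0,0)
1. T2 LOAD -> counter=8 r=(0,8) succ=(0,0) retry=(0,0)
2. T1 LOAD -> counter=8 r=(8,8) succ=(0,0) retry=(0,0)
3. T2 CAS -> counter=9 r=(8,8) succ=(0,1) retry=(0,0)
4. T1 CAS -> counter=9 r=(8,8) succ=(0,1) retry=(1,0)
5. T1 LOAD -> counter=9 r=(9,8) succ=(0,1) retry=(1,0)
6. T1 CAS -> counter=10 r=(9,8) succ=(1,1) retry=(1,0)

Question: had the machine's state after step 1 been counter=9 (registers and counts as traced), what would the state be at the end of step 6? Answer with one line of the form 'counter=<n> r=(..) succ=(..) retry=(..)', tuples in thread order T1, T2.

state after step 1 := counter=9 r=(0,8) succ=(0,0) retry=(0,0)
2. T1 LOAD -> counter=9 r=(9,8) succ=(0,0) retry=(0,0)
3. T2 CAS -> counter=9 r=(9,8) succ=(0,0) retry=(0,1)
4. T1 CAS -> counter=10 r=(9,8) succ=(1,0) retry=(0,1)
5. T1 LOAD -> counter=10 r=(10,8) succ=(1,0) retry=(0,1)
6. T1 CAS -> counter=11 r=(10,8) succ=(2,0) retry=(0,1)

counter=11 r=(10,8) succ=(2,0) retry=(0,1)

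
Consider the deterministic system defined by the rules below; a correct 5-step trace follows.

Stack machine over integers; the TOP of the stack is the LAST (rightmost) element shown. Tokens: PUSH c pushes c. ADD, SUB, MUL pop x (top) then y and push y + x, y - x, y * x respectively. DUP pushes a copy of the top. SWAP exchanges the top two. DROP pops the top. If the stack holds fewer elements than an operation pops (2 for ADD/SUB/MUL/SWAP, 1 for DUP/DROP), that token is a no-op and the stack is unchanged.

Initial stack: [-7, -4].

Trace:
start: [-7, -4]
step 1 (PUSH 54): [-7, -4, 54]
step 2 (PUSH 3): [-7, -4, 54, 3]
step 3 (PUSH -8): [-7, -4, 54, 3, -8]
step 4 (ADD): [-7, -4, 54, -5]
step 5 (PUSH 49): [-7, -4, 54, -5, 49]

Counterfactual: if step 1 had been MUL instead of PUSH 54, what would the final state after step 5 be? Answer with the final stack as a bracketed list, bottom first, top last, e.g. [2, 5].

(re-executing from step 1 with the substitution; state before step 1: [-7, -4])
step 1 (MUL): [28]
step 2 (PUSH 3): [28, 3]
step 3 (PUSH -8): [28, 3, -8]
step 4 (ADD): [28, -5]
step 5 (PUSH 49): [28, -5, 49]

[28, -5, 49]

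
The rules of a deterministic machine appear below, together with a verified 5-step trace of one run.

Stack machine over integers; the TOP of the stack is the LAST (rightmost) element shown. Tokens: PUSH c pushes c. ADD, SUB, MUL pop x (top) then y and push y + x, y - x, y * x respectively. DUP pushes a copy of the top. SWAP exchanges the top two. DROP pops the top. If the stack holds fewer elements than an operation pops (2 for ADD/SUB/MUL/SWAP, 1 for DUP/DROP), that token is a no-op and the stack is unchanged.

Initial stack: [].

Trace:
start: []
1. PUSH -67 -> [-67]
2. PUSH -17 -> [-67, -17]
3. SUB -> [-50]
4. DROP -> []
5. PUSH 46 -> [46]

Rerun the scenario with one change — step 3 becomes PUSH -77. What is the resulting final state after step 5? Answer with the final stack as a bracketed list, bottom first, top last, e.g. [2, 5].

(re-executing from step 3 with the substitution; state before step 3: [-67, -17])
3. PUSH -77 -> [-67, -17, -77]
4. DROP -> [-67, -17]
5. PUSH 46 -> [-67, -17, 46]

[-67, -17, 46]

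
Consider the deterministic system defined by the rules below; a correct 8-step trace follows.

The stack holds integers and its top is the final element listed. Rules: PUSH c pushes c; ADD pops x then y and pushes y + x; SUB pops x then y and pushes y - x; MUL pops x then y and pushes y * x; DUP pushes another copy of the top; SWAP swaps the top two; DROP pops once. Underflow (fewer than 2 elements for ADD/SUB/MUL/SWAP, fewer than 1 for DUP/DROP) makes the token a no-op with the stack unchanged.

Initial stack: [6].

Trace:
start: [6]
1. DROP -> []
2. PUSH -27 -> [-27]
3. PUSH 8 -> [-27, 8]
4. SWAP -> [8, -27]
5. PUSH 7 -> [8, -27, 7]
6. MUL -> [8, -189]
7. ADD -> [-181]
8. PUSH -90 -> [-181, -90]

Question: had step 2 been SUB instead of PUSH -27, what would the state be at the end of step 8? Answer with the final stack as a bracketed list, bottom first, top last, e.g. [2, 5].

[56, -90]

(re-executing from step 2 with the substitution; state before step 2: [])
2. SUB -> []
3. PUSH 8 -> [8]
4. SWAP -> [8]
5. PUSH 7 -> [8, 7]
6. MUL -> [56]
7. ADD -> [56]
8. PUSH -90 -> [56, -90]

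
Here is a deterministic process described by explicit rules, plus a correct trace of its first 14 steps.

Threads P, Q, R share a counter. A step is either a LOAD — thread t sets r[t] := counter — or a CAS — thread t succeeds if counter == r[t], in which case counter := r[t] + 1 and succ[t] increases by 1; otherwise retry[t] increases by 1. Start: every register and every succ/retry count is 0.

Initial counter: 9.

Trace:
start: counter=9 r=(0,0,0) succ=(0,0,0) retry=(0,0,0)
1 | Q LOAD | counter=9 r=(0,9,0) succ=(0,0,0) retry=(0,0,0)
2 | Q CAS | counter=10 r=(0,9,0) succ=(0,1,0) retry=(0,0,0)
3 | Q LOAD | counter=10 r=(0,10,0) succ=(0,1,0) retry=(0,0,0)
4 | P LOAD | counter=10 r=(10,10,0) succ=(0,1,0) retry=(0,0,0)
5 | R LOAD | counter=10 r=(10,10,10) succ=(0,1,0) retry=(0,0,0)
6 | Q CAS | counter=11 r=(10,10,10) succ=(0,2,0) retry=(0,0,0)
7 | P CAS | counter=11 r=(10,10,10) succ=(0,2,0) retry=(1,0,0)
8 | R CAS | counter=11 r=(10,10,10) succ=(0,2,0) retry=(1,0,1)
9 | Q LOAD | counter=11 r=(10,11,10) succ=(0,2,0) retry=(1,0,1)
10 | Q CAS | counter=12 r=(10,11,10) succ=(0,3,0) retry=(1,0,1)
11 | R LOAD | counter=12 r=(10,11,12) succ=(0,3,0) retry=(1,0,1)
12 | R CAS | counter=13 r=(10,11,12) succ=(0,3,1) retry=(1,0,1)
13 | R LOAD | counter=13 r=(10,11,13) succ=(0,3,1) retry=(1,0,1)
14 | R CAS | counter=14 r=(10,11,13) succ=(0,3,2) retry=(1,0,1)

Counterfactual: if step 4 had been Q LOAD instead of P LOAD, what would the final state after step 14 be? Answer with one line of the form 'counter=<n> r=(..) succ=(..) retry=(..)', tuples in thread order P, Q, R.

counter=14 r=(0,11,13) succ=(0,3,2) retry=(1,0,1)

(re-executing from step 4 with the substitution; state before step 4: counter=10 r=(0,10,0) succ=(0,1,0) retry=(0,0,0))
4 | Q LOAD | counter=10 r=(0,10,0) succ=(0,1,0) retry=(0,0,0)
5 | R LOAD | counter=10 r=(0,10,10) succ=(0,1,0) retry=(0,0,0)
6 | Q CAS | counter=11 r=(0,10,10) succ=(0,2,0) retry=(0,0,0)
7 | P CAS | counter=11 r=(0,10,10) succ=(0,2,0) retry=(1,0,0)
8 | R CAS | counter=11 r=(0,10,10) succ=(0,2,0) retry=(1,0,1)
9 | Q LOAD | counter=11 r=(0,11,10) succ=(0,2,0) retry=(1,0,1)
10 | Q CAS | counter=12 r=(0,11,10) succ=(0,3,0) retry=(1,0,1)
11 | R LOAD | counter=12 r=(0,11,12) succ=(0,3,0) retry=(1,0,1)
12 | R CAS | counter=13 r=(0,11,12) succ=(0,3,1) retry=(1,0,1)
13 | R LOAD | counter=13 r=(0,11,13) succ=(0,3,1) retry=(1,0,1)
14 | R CAS | counter=14 r=(0,11,13) succ=(0,3,2) retry=(1,0,1)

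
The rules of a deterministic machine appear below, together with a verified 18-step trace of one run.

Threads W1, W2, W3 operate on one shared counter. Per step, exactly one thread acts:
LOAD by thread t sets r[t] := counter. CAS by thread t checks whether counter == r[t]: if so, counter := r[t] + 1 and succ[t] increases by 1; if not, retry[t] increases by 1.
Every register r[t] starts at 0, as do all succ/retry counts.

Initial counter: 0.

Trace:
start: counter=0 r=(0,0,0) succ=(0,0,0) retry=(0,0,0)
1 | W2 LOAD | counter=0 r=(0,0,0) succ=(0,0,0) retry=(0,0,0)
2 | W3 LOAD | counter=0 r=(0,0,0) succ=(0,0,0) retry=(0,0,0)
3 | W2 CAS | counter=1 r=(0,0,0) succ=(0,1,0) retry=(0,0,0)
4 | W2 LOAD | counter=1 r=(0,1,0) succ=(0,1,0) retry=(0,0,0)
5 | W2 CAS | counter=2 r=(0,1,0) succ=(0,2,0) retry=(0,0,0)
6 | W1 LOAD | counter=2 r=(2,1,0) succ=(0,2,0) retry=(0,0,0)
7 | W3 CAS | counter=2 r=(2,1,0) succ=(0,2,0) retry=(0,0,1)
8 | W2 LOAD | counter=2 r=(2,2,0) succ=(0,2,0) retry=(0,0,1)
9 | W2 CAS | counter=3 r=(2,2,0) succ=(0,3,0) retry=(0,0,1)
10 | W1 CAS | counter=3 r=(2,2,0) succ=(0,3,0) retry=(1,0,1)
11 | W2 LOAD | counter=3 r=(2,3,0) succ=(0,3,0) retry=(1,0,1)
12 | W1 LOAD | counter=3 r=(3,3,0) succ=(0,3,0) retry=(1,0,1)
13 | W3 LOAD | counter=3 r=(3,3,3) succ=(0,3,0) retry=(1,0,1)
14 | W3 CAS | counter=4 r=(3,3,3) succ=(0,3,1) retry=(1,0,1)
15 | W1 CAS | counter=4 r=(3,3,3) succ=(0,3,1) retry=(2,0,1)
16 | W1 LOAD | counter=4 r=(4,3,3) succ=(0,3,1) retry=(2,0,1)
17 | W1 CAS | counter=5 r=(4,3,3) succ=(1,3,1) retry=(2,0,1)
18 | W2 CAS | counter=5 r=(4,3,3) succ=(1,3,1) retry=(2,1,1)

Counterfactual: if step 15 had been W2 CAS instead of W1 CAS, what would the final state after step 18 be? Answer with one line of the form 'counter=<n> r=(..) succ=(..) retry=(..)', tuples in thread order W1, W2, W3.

(re-executing from step 15 with the substitution; state before step 15: counter=4 r=(3,3,3) succ=(0,3,1) retry=(1,0,1))
15 | W2 CAS | counter=4 r=(3,3,3) succ=(0,3,1) retry=(1,1,1)
16 | W1 LOAD | counter=4 r=(4,3,3) succ=(0,3,1) retry=(1,1,1)
17 | W1 CAS | counter=5 r=(4,3,3) succ=(1,3,1) retry=(1,1,1)
18 | W2 CAS | counter=5 r=(4,3,3) succ=(1,3,1) retry=(1,2,1)

counter=5 r=(4,3,3) succ=(1,3,1) retry=(1,2,1)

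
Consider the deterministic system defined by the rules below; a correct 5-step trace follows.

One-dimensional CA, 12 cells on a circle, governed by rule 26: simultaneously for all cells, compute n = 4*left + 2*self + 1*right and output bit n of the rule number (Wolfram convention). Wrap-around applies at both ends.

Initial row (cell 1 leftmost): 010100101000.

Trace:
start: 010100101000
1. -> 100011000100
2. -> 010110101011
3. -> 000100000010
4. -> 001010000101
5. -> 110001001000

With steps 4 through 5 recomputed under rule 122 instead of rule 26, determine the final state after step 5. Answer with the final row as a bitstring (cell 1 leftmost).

(re-executing steps 4..5 under rule 122; state before step 4: 000100000010)
4. -> 001010000101
5. -> 110101001010

110101001010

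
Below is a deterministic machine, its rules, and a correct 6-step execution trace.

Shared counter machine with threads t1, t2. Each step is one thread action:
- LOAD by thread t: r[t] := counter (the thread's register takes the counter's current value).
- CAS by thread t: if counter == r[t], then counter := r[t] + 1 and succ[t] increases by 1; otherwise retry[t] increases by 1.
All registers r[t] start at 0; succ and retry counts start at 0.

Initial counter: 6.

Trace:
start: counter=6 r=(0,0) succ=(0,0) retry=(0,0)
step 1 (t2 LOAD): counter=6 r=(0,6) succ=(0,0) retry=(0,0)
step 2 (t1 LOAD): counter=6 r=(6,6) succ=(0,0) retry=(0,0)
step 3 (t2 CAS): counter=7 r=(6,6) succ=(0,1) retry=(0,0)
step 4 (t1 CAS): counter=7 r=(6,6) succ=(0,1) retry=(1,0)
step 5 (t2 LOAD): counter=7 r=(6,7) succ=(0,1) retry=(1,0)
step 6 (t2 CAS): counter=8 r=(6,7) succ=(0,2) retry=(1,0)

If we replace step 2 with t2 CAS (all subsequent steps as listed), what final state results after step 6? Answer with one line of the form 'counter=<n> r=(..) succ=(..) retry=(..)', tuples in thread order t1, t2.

(re-executing from step 2 with the substitution; state before step 2: counter=6 r=(0,6) succ=(0,0) retry=(0,0))
step 2 (t2 CAS): counter=7 r=(0,6) succ=(0,1) retry=(0,0)
step 3 (t2 CAS): counter=7 r=(0,6) succ=(0,1) retry=(0,1)
step 4 (t1 CAS): counter=7 r=(0,6) succ=(0,1) retry=(1,1)
step 5 (t2 LOAD): counter=7 r=(0,7) succ=(0,1) retry=(1,1)
step 6 (t2 CAS): counter=8 r=(0,7) succ=(0,2) retry=(1,1)

counter=8 r=(0,7) succ=(0,2) retry=(1,1)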